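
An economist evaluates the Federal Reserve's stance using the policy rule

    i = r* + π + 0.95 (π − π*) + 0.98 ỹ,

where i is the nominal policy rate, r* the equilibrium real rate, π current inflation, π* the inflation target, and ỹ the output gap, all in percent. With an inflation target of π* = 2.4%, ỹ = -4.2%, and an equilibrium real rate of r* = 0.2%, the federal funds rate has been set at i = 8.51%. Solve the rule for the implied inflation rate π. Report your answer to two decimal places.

7.54%

Collecting π: i = r* + (1 + 0.95) π − 0.95 π* + 0.98 ỹ
1.95 π = 8.51 − 0.2 + 0.95 × 2.4 − 0.98 × (-4.2) = 14.706
π = 14.706 / 1.95 = 7.54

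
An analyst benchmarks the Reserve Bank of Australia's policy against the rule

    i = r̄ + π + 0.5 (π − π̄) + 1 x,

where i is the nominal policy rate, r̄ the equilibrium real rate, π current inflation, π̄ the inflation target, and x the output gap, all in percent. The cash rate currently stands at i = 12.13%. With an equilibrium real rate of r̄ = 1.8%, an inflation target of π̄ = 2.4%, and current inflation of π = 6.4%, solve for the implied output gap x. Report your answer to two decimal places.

1 x = 12.13 − 1.8 − 6.4 − 0.5 × (6.4 − 2.4) = 1.93
x = 1.93 / 1 = 1.93

1.93%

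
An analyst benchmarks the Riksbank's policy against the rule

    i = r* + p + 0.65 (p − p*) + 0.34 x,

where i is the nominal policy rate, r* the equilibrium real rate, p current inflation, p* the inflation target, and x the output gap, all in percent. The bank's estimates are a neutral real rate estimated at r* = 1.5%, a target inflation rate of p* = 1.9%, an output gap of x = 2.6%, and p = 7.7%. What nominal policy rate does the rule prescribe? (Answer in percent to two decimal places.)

13.85%

i = 1.5 + 7.7 + 0.65 × (7.7 − 1.9) + 0.34 × 2.6
   = 1.5 + 7.7 + 3.77 + 0.884 = 13.85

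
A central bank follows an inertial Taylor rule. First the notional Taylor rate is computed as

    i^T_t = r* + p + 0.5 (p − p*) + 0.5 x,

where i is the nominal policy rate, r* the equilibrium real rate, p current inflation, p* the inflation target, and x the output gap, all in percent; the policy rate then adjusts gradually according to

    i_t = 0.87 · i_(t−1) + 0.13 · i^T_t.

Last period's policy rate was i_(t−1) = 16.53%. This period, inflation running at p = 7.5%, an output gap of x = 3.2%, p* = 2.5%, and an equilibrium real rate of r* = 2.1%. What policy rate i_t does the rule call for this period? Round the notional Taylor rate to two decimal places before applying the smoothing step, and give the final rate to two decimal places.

i^T_t = 2.1 + 7.5 + 0.5 × (7.5 − 2.5) + 0.5 × 3.2
   = 2.1 + 7.5 + 2.5 + 1.6 = 13.70
i_t = 0.87 × 16.53 + 0.13 × 13.70 = 14.3811 + 1.781 = 16.16

16.16%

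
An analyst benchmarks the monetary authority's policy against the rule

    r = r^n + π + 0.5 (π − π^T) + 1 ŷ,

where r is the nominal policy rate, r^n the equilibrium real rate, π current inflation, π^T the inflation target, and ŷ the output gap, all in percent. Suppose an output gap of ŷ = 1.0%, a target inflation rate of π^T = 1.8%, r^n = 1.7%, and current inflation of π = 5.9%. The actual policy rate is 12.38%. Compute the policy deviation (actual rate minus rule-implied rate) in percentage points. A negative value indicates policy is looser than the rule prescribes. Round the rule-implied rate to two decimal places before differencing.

1.73 pp

r = 1.7 + 5.9 + 0.5 × (5.9 − 1.8) + 1 × 1.0
   = 1.7 + 5.9 + 2.05 + 1 = 10.65
Deviation = 12.38 − 10.65 = 1.73 pp.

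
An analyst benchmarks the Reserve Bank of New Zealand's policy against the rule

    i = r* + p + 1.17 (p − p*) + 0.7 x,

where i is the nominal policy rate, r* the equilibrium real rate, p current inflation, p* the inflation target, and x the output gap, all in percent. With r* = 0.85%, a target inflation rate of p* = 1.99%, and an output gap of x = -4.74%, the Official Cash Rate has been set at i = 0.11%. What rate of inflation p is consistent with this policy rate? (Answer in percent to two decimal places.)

2.26%

Collecting p: i = r* + (1 + 1.17) p − 1.17 p* + 0.7 x
2.17 p = 0.11 − 0.85 + 1.17 × 1.99 − 0.7 × (-4.74) = 4.9063
p = 4.9063 / 2.17 = 2.26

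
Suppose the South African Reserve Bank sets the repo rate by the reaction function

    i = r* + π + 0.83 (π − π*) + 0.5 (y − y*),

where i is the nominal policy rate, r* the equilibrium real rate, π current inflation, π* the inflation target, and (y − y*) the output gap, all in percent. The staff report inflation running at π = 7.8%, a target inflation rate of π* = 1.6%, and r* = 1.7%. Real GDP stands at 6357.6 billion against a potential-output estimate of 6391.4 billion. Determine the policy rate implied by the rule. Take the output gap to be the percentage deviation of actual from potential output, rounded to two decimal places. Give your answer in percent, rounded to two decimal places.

14.38%

Output gap = 100 × (6357.6 − 6391.4) / 6391.4 = -0.53%.
i = 1.70 + 7.80 + 0.83 × (7.80 − 1.60) + 0.5 × (-0.53)
   = 1.70 + 7.8 + 5.146 − 0.265 = 14.38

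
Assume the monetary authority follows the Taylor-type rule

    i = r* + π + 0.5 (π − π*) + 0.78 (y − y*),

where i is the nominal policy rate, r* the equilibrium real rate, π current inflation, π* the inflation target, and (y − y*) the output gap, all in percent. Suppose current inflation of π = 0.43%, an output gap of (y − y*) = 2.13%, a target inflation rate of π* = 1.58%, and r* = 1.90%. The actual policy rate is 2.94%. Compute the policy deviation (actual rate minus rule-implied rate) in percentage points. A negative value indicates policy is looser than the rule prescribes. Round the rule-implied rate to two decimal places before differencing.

-0.48 pp

i = 1.90 + 0.43 + 0.5 × (0.43 − 1.58) + 0.78 × 2.13
   = 1.90 + 0.43 − 0.575 + 1.6614 = 3.42
Deviation = 2.94 − 3.42 = -0.48 pp.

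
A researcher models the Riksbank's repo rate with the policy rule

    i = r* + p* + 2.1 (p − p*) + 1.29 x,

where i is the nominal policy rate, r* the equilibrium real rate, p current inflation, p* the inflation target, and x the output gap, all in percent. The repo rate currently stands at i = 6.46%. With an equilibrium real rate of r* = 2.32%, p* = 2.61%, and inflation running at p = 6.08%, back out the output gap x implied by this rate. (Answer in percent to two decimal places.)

-4.46%

1.29 x = 6.46 − 2.32 − 2.61 − 2.1 × (6.08 − 2.61) = -5.757
x = -5.757 / 1.29 = -4.46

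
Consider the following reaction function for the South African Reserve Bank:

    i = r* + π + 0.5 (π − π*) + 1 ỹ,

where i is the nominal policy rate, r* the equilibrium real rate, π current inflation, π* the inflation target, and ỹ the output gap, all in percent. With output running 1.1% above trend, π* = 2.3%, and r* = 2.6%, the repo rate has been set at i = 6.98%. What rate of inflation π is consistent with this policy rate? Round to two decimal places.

2.95%

Output 1.1% above potential → ỹ = 1.1.
Collecting π: i = r* + (1 + 0.5) π − 0.5 π* + 1 ỹ
1.5 π = 6.98 − 2.6 + 0.5 × 2.3 − 1 × 1.1 = 4.43
π = 4.43 / 1.5 = 2.95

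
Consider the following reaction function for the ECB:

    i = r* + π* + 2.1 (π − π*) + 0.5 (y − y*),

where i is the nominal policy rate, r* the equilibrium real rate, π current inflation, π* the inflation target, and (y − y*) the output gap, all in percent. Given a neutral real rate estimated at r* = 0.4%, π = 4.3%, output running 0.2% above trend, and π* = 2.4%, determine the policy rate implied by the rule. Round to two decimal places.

6.89%

Output 0.2% above potential → (y − y*) = 0.2.
i = 0.4 + 2.4 + 2.1 × (4.3 − 2.4) + 0.5 × 0.2
   = 0.4 + 2.4 + 3.99 + 0.1 = 6.89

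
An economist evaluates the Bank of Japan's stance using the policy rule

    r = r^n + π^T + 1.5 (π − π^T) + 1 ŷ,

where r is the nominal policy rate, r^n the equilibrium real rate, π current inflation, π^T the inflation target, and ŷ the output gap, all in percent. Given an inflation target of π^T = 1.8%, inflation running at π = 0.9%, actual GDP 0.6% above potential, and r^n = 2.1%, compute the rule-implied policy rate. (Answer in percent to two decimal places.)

3.15%

Output 0.6% above potential → ŷ = 0.6.
r = 2.1 + 1.8 + 1.5 × (0.9 − 1.8) + 1 × 0.6
   = 2.1 + 1.8 − 1.35 + 0.6 = 3.15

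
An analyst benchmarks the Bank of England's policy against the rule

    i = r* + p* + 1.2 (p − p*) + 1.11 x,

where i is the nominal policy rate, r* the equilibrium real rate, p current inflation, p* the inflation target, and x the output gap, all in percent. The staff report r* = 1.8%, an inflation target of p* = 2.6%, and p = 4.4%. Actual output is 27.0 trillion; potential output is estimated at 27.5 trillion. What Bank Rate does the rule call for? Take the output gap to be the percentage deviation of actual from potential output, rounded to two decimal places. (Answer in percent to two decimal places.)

Output gap = 100 × (27.0 − 27.5) / 27.5 = -1.82%.
i = 1.80 + 2.60 + 1.2 × (4.40 − 2.60) + 1.11 × (-1.82)
   = 1.80 + 2.6 + 2.16 − 2.0202 = 4.54

4.54%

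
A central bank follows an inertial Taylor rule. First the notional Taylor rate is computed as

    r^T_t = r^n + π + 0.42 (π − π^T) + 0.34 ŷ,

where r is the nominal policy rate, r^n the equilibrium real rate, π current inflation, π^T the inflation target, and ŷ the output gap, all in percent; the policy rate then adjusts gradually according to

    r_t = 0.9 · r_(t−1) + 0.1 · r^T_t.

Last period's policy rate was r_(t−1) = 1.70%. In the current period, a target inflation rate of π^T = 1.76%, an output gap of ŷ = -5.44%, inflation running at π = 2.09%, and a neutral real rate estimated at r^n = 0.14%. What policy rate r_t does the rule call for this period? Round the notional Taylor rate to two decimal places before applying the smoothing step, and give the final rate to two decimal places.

r^T_t = 0.14 + 2.09 + 0.42 × (2.09 − 1.76) + 0.34 × (-5.44)
   = 0.14 + 2.09 + 0.1386 − 1.8496 = 0.52
r_t = 0.9 × 1.70 + 0.1 × 0.52 = 1.53 + 0.052 = 1.58

1.58%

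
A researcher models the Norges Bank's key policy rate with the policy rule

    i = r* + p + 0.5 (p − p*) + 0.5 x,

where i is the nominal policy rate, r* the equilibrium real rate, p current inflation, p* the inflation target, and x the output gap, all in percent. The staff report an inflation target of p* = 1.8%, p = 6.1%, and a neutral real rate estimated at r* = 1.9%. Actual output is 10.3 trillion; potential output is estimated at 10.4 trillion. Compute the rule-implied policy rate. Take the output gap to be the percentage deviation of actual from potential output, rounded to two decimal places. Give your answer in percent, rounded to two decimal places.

Output gap = 100 × (10.3 − 10.4) / 10.4 = -0.96%.
i = 1.90 + 6.10 + 0.5 × (6.10 − 1.80) + 0.5 × (-0.96)
   = 1.90 + 6.1 + 2.15 − 0.48 = 9.67

9.67%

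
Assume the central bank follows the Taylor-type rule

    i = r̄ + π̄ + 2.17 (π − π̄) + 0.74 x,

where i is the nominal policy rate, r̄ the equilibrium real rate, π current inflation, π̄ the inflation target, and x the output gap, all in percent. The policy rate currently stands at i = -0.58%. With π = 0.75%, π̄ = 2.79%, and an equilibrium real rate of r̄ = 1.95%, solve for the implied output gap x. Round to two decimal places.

-1.21%

0.74 x = -0.58 − 1.95 − 2.79 − 2.17 × (0.75 − 2.79) = -0.8932
x = -0.8932 / 0.74 = -1.21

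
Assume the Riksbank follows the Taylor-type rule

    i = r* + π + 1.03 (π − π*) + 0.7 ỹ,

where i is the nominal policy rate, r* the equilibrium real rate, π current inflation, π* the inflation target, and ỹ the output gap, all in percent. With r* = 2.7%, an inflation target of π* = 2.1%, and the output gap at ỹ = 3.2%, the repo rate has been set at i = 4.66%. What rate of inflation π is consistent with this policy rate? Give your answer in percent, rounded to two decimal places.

0.93%

Collecting π: i = r* + (1 + 1.03) π − 1.03 π* + 0.7 ỹ
2.03 π = 4.66 − 2.7 + 1.03 × 2.1 − 0.7 × 3.2 = 1.883
π = 1.883 / 2.03 = 0.93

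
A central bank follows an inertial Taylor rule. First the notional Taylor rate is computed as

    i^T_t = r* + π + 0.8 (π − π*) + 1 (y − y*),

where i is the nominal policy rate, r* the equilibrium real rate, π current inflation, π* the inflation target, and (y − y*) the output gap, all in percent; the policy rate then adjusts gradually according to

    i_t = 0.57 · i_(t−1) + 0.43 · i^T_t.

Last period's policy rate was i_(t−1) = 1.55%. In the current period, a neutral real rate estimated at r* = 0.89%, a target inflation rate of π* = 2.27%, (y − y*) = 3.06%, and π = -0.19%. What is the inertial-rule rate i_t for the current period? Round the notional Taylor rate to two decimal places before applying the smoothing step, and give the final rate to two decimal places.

1.65%

i^T_t = 0.89 + (-0.19) + 0.8 × (-0.19 − 2.27) + 1 × 3.06
   = 0.89 − 0.19 − 1.968 + 3.06 = 1.79
i_t = 0.57 × 1.55 + 0.43 × 1.79 = 0.8835 + 0.7697 = 1.65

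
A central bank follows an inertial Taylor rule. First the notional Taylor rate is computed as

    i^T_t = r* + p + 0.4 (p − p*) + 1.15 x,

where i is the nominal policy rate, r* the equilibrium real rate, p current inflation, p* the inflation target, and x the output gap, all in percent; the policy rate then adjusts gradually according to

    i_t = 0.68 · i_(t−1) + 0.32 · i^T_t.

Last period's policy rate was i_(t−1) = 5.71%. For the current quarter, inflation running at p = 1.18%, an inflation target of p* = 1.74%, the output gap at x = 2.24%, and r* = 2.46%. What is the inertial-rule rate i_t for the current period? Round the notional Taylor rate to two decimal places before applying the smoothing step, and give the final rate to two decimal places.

i^T_t = 2.46 + 1.18 + 0.4 × (1.18 − 1.74) + 1.15 × 2.24
   = 2.46 + 1.18 − 0.224 + 2.576 = 5.99
i_t = 0.68 × 5.71 + 0.32 × 5.99 = 3.8828 + 1.9168 = 5.80

5.80%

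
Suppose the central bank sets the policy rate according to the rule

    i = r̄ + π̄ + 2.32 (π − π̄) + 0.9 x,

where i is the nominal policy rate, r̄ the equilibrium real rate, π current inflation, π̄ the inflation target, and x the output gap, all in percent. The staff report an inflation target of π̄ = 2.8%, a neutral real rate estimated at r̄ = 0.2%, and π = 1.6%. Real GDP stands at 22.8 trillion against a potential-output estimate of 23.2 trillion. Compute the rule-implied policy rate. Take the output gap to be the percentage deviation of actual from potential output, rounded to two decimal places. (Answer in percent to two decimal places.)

-1.33%

Output gap = 100 × (22.8 − 23.2) / 23.2 = -1.72%.
i = 0.20 + 2.80 + 2.32 × (1.60 − 2.80) + 0.9 × (-1.72)
   = 0.20 + 2.8 − 2.784 − 1.548 = -1.33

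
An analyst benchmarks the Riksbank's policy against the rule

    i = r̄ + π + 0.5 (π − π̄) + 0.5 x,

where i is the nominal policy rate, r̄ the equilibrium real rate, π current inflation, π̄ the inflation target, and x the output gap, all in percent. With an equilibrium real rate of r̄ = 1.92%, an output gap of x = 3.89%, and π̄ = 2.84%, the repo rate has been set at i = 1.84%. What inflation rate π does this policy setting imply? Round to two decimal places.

-0.40%

Collecting π: i = r̄ + (1 + 0.5) π − 0.5 π̄ + 0.5 x
1.5 π = 1.84 − 1.92 + 0.5 × 2.84 − 0.5 × 3.89 = -0.605
π = -0.605 / 1.5 = -0.40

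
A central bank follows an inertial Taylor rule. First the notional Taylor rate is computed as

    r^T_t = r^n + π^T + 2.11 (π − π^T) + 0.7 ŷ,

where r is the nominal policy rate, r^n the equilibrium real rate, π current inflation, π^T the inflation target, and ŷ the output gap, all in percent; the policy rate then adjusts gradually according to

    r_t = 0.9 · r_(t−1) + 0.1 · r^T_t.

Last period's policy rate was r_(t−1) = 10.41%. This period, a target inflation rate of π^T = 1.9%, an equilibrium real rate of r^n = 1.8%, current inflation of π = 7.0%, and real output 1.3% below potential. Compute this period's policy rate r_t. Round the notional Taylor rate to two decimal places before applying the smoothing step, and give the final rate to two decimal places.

Output 1.3% below potential → ŷ = -1.3.
r^T_t = 1.8 + 1.9 + 2.11 × (7.0 − 1.9) + 0.7 × (-1.3)
   = 1.8 + 1.9 + 10.761 − 0.91 = 13.55
r_t = 0.9 × 10.41 + 0.1 × 13.55 = 9.369 + 1.355 = 10.72

10.72%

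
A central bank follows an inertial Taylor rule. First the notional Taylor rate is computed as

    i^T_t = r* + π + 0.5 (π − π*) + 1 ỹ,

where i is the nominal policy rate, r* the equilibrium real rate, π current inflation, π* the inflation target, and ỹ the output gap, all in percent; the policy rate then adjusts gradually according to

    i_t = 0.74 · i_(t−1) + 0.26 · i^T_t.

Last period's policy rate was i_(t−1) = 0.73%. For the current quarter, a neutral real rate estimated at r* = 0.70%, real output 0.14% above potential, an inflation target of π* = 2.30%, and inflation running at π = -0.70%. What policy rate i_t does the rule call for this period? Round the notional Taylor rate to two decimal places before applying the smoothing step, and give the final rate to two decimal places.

Output 0.14% above potential → ỹ = 0.14.
i^T_t = 0.70 + (-0.70) + 0.5 × (-0.70 − 2.30) + 1 × 0.14
   = 0.70 − 0.7 − 1.5 + 0.14 = -1.36
i_t = 0.74 × 0.73 + 0.26 × (-1.36) = 0.5402 − 0.3536 = 0.19

0.19%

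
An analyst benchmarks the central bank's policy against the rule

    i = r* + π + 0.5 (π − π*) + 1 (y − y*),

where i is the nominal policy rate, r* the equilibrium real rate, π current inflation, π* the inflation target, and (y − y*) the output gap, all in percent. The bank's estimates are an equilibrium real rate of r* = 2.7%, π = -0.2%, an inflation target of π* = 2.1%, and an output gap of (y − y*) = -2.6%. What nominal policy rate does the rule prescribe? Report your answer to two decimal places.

i = 2.7 + (-0.2) + 0.5 × (-0.2 − 2.1) + 1 × (-2.6)
   = 2.7 − 0.2 − 1.15 − 2.6 = -1.25

-1.25%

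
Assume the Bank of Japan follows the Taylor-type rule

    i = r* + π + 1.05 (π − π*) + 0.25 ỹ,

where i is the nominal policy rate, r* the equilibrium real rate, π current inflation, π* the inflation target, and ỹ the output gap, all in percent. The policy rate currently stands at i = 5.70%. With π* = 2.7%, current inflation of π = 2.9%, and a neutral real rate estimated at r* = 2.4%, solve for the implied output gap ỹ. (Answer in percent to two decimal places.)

0.76%

0.25 ỹ = 5.70 − 2.4 − 2.9 − 1.05 × (2.9 − 2.7) = 0.19
ỹ = 0.19 / 0.25 = 0.76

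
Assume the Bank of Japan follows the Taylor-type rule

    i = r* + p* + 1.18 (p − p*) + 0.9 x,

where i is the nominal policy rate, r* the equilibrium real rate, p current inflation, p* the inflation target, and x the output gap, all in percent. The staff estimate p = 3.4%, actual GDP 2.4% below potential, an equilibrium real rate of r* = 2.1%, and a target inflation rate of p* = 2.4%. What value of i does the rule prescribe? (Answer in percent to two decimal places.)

3.52%

Output 2.4% below potential → x = -2.4.
i = 2.1 + 2.4 + 1.18 × (3.4 − 2.4) + 0.9 × (-2.4)
   = 2.1 + 2.4 + 1.18 − 2.16 = 3.52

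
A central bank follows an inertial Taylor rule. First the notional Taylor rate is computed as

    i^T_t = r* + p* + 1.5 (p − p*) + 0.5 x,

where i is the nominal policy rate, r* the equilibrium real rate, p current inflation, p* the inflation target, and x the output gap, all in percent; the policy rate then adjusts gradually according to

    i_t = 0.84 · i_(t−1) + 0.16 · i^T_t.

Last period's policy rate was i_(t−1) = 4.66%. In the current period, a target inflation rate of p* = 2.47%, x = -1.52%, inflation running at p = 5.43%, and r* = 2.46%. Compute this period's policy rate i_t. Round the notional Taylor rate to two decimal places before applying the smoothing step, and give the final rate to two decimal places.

i^T_t = 2.46 + 2.47 + 1.5 × (5.43 − 2.47) + 0.5 × (-1.52)
   = 2.46 + 2.47 + 4.44 − 0.76 = 8.61
i_t = 0.84 × 4.66 + 0.16 × 8.61 = 3.9144 + 1.3776 = 5.29

5.29%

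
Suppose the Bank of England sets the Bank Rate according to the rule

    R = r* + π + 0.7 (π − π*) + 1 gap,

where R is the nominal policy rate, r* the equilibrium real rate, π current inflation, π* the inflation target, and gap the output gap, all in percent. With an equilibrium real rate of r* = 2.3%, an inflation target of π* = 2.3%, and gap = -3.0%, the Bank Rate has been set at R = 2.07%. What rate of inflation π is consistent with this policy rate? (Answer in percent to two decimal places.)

2.58%

Collecting π: R = r* + (1 + 0.7) π − 0.7 π* + 1 gap
1.7 π = 2.07 − 2.3 + 0.7 × 2.3 − 1 × (-3.0) = 4.38
π = 4.38 / 1.7 = 2.58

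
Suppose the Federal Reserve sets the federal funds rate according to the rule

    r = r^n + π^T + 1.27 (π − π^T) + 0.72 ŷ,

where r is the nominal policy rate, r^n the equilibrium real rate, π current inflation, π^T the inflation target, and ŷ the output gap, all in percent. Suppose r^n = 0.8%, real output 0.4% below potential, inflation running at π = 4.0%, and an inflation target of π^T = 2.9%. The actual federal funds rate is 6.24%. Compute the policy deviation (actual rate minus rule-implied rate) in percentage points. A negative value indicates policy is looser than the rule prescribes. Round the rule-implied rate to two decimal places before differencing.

Output 0.4% below potential → ŷ = -0.4.
r = 0.8 + 2.9 + 1.27 × (4.0 − 2.9) + 0.72 × (-0.4)
   = 0.8 + 2.9 + 1.397 − 0.288 = 4.81
Deviation = 6.24 − 4.81 = 1.43 pp.

1.43 pp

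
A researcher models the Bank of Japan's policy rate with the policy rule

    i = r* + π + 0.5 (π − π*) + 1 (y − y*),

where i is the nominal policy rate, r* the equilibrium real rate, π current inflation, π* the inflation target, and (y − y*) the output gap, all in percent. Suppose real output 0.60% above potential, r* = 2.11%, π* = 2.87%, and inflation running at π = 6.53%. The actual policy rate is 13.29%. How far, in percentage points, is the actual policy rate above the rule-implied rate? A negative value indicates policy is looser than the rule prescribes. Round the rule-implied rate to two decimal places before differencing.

2.22 pp

Output 0.60% above potential → (y − y*) = 0.60.
i = 2.11 + 6.53 + 0.5 × (6.53 − 2.87) + 1 × 0.60
   = 2.11 + 6.53 + 1.83 + 0.6 = 11.07
Deviation = 13.29 − 11.07 = 2.22 pp.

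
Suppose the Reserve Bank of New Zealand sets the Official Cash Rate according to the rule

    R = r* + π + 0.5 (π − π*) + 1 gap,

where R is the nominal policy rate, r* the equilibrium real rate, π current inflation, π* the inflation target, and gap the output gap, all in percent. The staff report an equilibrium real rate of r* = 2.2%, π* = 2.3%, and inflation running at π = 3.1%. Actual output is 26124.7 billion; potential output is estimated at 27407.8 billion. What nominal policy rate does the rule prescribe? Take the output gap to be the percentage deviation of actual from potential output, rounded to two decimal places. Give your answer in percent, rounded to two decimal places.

Output gap = 100 × (26124.7 − 27407.8) / 27407.8 = -4.68%.
R = 2.20 + 3.10 + 0.5 × (3.10 − 2.30) + 1 × (-4.68)
   = 2.20 + 3.1 + 0.4 − 4.68 = 1.02

1.02%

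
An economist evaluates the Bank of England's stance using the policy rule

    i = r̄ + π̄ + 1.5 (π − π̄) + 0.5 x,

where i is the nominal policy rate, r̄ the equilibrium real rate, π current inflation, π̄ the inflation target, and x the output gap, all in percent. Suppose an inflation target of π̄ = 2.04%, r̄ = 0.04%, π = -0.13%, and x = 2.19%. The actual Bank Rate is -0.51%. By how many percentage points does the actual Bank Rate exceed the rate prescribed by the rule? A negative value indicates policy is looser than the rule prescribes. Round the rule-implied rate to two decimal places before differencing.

i = 0.04 + 2.04 + 1.5 × (-0.13 − 2.04) + 0.5 × 2.19
   = 0.04 + 2.04 − 3.255 + 1.095 = -0.08
Deviation = -0.51 − (-0.08) = -0.43 pp.

-0.43 pp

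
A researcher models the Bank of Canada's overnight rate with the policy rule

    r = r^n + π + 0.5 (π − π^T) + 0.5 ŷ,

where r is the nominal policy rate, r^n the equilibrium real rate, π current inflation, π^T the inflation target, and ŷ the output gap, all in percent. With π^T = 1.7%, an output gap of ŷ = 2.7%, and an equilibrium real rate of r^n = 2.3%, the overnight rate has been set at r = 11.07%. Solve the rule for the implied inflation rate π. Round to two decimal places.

Collecting π: r = r^n + (1 + 0.5) π − 0.5 π^T + 0.5 ŷ
1.5 π = 11.07 − 2.3 + 0.5 × 1.7 − 0.5 × 2.7 = 8.27
π = 8.27 / 1.5 = 5.51

5.51%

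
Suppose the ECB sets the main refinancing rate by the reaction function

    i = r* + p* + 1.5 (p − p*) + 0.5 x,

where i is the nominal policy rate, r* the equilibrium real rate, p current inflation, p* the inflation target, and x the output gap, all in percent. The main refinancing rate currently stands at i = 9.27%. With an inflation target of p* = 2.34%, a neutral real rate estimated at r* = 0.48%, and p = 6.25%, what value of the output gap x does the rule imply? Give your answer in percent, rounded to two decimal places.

1.17%

0.5 x = 9.27 − 0.48 − 2.34 − 1.5 × (6.25 − 2.34) = 0.585
x = 0.585 / 0.5 = 1.17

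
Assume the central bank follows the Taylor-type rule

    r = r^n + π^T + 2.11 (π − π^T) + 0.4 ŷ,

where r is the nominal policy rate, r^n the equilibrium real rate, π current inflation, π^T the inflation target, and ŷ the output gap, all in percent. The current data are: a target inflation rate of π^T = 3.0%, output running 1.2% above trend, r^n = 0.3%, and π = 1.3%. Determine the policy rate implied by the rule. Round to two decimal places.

0.19%

Output 1.2% above potential → ŷ = 1.2.
r = 0.3 + 3.0 + 2.11 × (1.3 − 3.0) + 0.4 × 1.2
   = 0.3 + 3 − 3.587 + 0.48 = 0.19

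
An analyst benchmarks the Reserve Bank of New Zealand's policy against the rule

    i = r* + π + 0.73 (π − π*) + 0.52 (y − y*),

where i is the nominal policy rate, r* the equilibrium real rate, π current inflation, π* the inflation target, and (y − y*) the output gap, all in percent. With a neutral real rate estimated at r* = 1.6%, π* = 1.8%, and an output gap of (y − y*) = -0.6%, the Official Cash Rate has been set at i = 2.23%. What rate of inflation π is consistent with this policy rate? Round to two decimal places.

Collecting π: i = r* + (1 + 0.73) π − 0.73 π* + 0.52 (y − y*)
1.73 π = 2.23 − 1.6 + 0.73 × 1.8 − 0.52 × (-0.6) = 2.256
π = 2.256 / 1.73 = 1.30

1.30%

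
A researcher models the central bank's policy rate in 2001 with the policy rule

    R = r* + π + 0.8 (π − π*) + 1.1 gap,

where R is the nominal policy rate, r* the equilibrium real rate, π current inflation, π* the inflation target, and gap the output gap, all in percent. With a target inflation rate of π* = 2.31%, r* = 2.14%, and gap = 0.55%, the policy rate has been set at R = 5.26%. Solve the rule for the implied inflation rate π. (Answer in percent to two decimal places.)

2.42%

Collecting π: R = r* + (1 + 0.8) π − 0.8 π* + 1.1 gap
1.8 π = 5.26 − 2.14 + 0.8 × 2.31 − 1.1 × 0.55 = 4.363
π = 4.363 / 1.8 = 2.42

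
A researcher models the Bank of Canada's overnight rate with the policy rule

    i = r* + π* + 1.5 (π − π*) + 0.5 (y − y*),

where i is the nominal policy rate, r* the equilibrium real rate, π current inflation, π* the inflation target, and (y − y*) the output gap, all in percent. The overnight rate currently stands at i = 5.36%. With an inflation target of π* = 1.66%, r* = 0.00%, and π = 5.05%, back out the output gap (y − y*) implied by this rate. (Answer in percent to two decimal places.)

0.5 (y − y*) = 5.36 − 0.00 − 1.66 − 1.5 × (5.05 − 1.66) = -1.385
(y − y*) = -1.385 / 0.5 = -2.77

-2.77%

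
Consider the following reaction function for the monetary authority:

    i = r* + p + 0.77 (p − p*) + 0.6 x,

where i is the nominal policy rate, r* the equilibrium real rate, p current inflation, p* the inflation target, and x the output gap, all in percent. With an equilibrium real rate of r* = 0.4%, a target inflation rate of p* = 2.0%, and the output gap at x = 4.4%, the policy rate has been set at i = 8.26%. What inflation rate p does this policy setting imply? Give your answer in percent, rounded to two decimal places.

Collecting p: i = r* + (1 + 0.77) p − 0.77 p* + 0.6 x
1.77 p = 8.26 − 0.4 + 0.77 × 2.0 − 0.6 × 4.4 = 6.76
p = 6.76 / 1.77 = 3.82

3.82%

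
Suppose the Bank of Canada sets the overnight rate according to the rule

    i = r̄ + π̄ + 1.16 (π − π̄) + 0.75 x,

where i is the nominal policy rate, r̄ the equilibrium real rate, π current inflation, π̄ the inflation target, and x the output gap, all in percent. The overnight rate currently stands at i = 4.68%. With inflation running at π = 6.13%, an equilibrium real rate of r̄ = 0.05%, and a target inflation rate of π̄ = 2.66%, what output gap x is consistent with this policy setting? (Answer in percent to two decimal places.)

0.75 x = 4.68 − 0.05 − 2.66 − 1.16 × (6.13 − 2.66) = -2.0552
x = -2.0552 / 0.75 = -2.74

-2.74%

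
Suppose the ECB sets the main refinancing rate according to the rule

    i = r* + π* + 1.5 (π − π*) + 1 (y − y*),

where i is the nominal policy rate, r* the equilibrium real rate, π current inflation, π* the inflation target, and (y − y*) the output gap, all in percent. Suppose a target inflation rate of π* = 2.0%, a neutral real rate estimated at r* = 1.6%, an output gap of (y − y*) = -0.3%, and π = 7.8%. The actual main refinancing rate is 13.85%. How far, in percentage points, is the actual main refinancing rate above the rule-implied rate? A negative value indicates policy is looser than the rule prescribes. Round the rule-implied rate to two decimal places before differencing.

i = 1.6 + 2.0 + 1.5 × (7.8 − 2.0) + 1 × (-0.3)
   = 1.6 + 2 + 8.7 − 0.3 = 12.00
Deviation = 13.85 − 12.00 = 1.85 pp.

1.85 pp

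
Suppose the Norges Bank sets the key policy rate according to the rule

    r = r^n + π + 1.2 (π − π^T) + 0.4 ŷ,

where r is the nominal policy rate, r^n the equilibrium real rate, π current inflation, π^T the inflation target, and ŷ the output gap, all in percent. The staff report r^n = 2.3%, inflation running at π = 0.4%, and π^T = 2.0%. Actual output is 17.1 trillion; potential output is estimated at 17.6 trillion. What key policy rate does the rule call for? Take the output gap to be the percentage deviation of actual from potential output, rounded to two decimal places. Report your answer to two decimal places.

-0.36%

Output gap = 100 × (17.1 − 17.6) / 17.6 = -2.84%.
r = 2.30 + 0.40 + 1.2 × (0.40 − 2.00) + 0.4 × (-2.84)
   = 2.30 + 0.4 − 1.92 − 1.136 = -0.36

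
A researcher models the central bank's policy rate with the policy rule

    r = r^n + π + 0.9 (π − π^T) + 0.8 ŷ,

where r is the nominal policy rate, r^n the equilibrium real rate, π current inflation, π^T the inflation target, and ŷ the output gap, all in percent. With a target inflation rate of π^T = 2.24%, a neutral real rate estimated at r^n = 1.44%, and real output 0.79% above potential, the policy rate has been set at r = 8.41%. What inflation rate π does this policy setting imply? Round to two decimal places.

Output 0.79% above potential → ŷ = 0.79.
Collecting π: r = r^n + (1 + 0.9) π − 0.9 π^T + 0.8 ŷ
1.9 π = 8.41 − 1.44 + 0.9 × 2.24 − 0.8 × 0.79 = 8.354
π = 8.354 / 1.9 = 4.40

4.40%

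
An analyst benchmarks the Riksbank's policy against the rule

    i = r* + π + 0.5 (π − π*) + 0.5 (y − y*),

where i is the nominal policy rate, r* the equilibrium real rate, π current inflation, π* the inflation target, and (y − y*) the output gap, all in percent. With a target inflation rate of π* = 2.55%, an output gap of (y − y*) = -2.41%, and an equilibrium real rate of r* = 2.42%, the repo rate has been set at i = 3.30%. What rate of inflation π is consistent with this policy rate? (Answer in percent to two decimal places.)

2.24%

Collecting π: i = r* + (1 + 0.5) π − 0.5 π* + 0.5 (y − y*)
1.5 π = 3.30 − 2.42 + 0.5 × 2.55 − 0.5 × (-2.41) = 3.36
π = 3.36 / 1.5 = 2.24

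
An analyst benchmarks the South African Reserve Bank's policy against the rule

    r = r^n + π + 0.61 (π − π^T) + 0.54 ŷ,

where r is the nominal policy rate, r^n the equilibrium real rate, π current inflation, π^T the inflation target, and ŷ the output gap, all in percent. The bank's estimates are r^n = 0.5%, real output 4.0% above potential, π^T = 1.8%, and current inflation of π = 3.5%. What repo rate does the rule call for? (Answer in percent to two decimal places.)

7.20%

Output 4.0% above potential → ŷ = 4.0.
r = 0.5 + 3.5 + 0.61 × (3.5 − 1.8) + 0.54 × 4.0
   = 0.5 + 3.5 + 1.037 + 2.16 = 7.20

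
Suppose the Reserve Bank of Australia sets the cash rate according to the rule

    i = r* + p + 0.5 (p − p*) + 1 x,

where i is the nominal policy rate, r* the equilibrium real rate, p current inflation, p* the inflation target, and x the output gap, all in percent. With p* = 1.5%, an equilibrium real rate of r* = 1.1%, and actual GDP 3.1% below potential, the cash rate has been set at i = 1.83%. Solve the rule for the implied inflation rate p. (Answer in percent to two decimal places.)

3.05%

Output 3.1% below potential → x = -3.1.
Collecting p: i = r* + (1 + 0.5) p − 0.5 p* + 1 x
1.5 p = 1.83 − 1.1 + 0.5 × 1.5 − 1 × (-3.1) = 4.58
p = 4.58 / 1.5 = 3.05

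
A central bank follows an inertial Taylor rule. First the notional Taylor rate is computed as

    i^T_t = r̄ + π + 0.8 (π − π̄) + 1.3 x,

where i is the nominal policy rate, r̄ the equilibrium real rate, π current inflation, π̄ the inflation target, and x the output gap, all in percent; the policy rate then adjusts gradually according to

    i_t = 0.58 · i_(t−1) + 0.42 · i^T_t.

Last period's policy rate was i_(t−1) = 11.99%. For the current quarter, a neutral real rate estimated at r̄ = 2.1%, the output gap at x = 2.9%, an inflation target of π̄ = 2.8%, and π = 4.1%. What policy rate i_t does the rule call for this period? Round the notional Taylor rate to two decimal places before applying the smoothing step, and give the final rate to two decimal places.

11.58%

i^T_t = 2.1 + 4.1 + 0.8 × (4.1 − 2.8) + 1.3 × 2.9
   = 2.1 + 4.1 + 1.04 + 3.77 = 11.01
i_t = 0.58 × 11.99 + 0.42 × 11.01 = 6.9542 + 4.6242 = 11.58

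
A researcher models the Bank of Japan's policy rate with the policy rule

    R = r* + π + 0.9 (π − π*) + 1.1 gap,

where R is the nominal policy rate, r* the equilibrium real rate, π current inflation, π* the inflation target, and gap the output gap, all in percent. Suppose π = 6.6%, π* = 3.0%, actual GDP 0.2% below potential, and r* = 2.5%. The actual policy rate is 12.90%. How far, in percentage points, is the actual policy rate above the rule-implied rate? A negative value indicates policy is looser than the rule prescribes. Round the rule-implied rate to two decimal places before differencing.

0.78 pp

Output 0.2% below potential → gap = -0.2.
R = 2.5 + 6.6 + 0.9 × (6.6 − 3.0) + 1.1 × (-0.2)
   = 2.5 + 6.6 + 3.24 − 0.22 = 12.12
Deviation = 12.90 − 12.12 = 0.78 pp.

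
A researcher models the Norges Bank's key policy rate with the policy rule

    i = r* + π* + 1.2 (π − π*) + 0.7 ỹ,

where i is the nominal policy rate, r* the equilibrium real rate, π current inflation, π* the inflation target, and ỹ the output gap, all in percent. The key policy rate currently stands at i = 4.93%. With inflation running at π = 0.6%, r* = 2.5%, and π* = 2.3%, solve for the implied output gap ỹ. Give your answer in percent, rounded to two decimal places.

3.10%

0.7 ỹ = 4.93 − 2.5 − 2.3 − 1.2 × (0.6 − 2.3) = 2.17
ỹ = 2.17 / 0.7 = 3.10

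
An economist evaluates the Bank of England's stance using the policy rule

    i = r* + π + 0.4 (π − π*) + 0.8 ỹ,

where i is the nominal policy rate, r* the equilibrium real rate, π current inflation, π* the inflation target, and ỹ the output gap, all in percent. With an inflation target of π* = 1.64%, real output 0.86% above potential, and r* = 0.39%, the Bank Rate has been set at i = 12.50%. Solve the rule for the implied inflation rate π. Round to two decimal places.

8.63%

Output 0.86% above potential → ỹ = 0.86.
Collecting π: i = r* + (1 + 0.4) π − 0.4 π* + 0.8 ỹ
1.4 π = 12.50 − 0.39 + 0.4 × 1.64 − 0.8 × 0.86 = 12.078
π = 12.078 / 1.4 = 8.63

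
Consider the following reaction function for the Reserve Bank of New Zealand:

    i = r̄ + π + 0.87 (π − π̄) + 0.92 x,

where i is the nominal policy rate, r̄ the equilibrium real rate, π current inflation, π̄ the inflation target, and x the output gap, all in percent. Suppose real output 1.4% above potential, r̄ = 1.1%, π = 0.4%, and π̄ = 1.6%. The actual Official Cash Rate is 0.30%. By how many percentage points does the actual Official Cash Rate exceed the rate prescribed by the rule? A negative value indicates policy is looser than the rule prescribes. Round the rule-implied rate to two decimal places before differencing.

Output 1.4% above potential → x = 1.4.
i = 1.1 + 0.4 + 0.87 × (0.4 − 1.6) + 0.92 × 1.4
   = 1.1 + 0.4 − 1.044 + 1.288 = 1.74
Deviation = 0.30 − 1.74 = -1.44 pp.

-1.44 pp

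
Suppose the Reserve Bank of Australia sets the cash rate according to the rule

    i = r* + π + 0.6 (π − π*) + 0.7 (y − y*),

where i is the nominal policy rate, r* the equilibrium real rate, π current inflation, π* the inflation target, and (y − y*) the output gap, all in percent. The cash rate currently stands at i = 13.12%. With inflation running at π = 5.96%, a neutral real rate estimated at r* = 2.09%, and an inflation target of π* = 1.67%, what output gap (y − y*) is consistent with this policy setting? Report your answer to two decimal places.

0.7 (y − y*) = 13.12 − 2.09 − 5.96 − 0.6 × (5.96 − 1.67) = 2.496
(y − y*) = 2.496 / 0.7 = 3.57

3.57%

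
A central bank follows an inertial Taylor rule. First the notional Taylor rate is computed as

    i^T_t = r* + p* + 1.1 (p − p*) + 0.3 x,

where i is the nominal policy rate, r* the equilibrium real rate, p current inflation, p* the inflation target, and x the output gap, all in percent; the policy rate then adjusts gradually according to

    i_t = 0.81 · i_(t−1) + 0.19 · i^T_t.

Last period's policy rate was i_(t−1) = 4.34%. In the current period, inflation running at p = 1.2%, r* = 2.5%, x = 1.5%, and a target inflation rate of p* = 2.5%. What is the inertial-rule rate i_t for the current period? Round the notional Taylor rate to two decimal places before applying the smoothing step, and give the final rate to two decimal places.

i^T_t = 2.5 + 2.5 + 1.1 × (1.2 − 2.5) + 0.3 × 1.5
   = 2.5 + 2.5 − 1.43 + 0.45 = 4.02
i_t = 0.81 × 4.34 + 0.19 × 4.02 = 3.5154 + 0.7638 = 4.28

4.28%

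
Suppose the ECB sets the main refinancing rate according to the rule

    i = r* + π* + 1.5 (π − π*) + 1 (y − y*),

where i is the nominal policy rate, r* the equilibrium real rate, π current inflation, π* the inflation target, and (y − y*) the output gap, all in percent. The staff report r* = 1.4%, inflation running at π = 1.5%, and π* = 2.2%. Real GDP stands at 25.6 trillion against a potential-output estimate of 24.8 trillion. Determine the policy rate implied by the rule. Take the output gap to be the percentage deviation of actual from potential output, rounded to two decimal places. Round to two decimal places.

Output gap = 100 × (25.6 − 24.8) / 24.8 = 3.23%.
i = 1.40 + 2.20 + 1.5 × (1.50 − 2.20) + 1 × 3.23
   = 1.40 + 2.2 − 1.05 + 3.23 = 5.78

5.78%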